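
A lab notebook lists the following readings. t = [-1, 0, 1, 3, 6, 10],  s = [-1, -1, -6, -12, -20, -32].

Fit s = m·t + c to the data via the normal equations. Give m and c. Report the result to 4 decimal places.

m = -2.9136, c = -2.7735

Forming XᵀX = [[147, 19]; [19, 6]] and Xᵀs = [-481, -72]ᵀ gives XᵀX·[m, c]ᵀ = Xᵀs.
det = 147·6 − 19² = 521.
m = ((-481)·6 − 19·(-72))/521 = -1518/521; c = (147·(-72) − 19·(-481))/521 = -1445/521.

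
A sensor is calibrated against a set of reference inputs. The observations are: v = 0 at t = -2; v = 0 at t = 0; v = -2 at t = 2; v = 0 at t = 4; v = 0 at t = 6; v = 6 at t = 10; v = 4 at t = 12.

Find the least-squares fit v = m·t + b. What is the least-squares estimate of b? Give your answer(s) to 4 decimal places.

b = -0.8116

Setting ∂/∂m … = 0 gives: 304·m + 32·b = 104;  32·m + 7·b = 8.
Eliminating b: 7·(row 1) − 32·(row 2) gives 1104·m = 7·104 − 32·8 = 472, so m = 59/138.
Then b = (8 − 32·(59/138))/7 = -56/69.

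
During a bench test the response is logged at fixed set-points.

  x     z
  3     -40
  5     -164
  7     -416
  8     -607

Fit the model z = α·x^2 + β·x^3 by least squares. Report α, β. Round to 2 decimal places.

From the data, Σx^2·x^2 = 7203, Σx^2·x^3 = 52943, Σx^3·x^3 = 396147.
And Σx^2·z = -63692, Σx^3·z = -475052.
AᵀA·[α, β]ᵀ = Aᵀz becomes [[7203, 52943]; [52943, 396147]]·[α, β]ᵀ = [-63692, -475052]ᵀ.
Δ = 7203·396147 − 52943² = 50485592.
α = ((-63692)·396147 − 52943·(-475052))/50485592 = -10089586/6310699; β = (7203·(-475052) − 52943·(-63692))/50485592 = -6219250/6310699.

α = -1.60, β = -0.99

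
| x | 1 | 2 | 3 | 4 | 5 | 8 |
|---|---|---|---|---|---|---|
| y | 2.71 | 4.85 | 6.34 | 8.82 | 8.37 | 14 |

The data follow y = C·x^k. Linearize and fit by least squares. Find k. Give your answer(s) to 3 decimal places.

With ln yᵢ as the transformed response and ln xᵢ as the regressor:
XᵀX = [[10.5236, 6.8669]; [6.8669, 6]], rhs = [15.0487, 11.3635]ᵀ  (here Σln x = 6.8669, Σ(ln x)² = 10.5236, Σln y = 11.3635, Σln x·ln y = 15.0487).
Solving (det = 15.9867): k = 0.76687, ln C = 1.01625.

k = 0.767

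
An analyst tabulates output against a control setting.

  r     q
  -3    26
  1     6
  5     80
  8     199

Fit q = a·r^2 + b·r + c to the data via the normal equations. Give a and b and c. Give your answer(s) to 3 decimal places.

a = 2.973, b = 0.839, c = 1.863

Normal-equation sums: Σr^2·r^2 = 4803, Σr^2·r = 611, Σr^2 = 99, Σr·r = 99, Σr = 11, Σ1 = 4.
Moment sums: Σr^2·q = 14976, Σr·q = 1920, Σq = 311.
So MᵀM·[a, b, c]ᵀ = Mᵀq: [[4803, 611, 99]; [611, 99, 11]; [99, 11, 4]]·[a, b, c]ᵀ = [14976, 1920, 311]ᵀ.
Inverting the 3×3 Gram matrix, [a, b, c]ᵀ = [13973/4700, 19707/23500, 10943/5875]ᵀ.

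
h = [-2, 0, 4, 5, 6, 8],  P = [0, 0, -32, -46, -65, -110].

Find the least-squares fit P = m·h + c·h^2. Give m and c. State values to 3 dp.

Entries of MᵀM: Σh·h = 145, Σh·h^2 = 909, Σh^2·h^2 = 6289.
Moment sums: Σh·P = -1628, Σh^2·P = -11042.
Normal equations: [[145, 909]; [909, 6289]]·[m, c]ᵀ = [-1628, -11042]ᵀ.
Determinant 145·6289 − 909² = 85624.
m = ((-1628)·6289 − 909·(-11042))/85624 = -100657/42812; c = (145·(-11042) − 909·(-1628))/85624 = -60619/42812.

m = -2.351, c = -1.416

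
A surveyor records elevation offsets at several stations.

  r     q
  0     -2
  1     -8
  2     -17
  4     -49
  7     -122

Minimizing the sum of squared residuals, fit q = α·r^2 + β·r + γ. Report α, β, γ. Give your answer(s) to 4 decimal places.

The normal system AᵀA·[α, β, γ]ᵀ = Aᵀq is [[2674, 416, 70]; [416, 70, 14]; [70, 14, 5]]·[α, β, γ]ᵀ = [-6838, -1092, -198]ᵀ.
Solving the 3×3 system (Gaussian elimination) gives α = -791/429, β = -1838/429, γ = -256/143.

α = -1.8438, β = -4.2844, γ = -1.7902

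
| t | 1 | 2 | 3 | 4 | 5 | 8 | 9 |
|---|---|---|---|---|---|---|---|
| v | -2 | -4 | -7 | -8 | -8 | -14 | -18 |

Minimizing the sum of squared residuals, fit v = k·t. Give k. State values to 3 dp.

k = -1.885

Forming AᵀA = [[200]] and Aᵀv = [-377]ᵀ gives AᵀA·[k]ᵀ = Aᵀv.
Hence k = -377 / 200 ≈ -1.885.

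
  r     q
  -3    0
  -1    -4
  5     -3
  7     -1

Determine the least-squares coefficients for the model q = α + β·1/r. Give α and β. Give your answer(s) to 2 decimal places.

α = -1.66, β = 1.38

With design matrix A, AᵀA = [[4, -104/105]; [-104/105, 12916/11025]] and Aᵀq = [-8, 114/35]ᵀ.
Eliminating β: (12916/11025)·(row 1) − (-104/105)·(row 2) gives (13616/3675)·α = (12916/11025)·(-8) − (-104/105)·(114/35) = -1936/315, so α = -4235/2553.
Then β = ((114/35) − (-104/105)·(-4235/2553))/(12916/11025) = 2345/1702.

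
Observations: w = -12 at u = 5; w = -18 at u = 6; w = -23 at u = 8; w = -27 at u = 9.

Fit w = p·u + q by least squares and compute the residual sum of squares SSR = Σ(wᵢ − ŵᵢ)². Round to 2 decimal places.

SSR = 3.50

Compute the Gram sums: Σu·u = 206, Σu = 28, Σ1 = 4.
And Σu·w = -595, Σw = -80.
XᵀX·[p, q]ᵀ = Xᵀw becomes [[206, 28]; [28, 4]]·[p, q]ᵀ = [-595, -80]ᵀ.
Δ = 206·4 − 28² = 40.
p = ((-595)·4 − 28·(-80))/40 = -7/2; q = (206·(-80) − 28·(-595))/40 = 9/2.
Residuals: 1, -3/2, 1/2, 0; SSR = 7/2.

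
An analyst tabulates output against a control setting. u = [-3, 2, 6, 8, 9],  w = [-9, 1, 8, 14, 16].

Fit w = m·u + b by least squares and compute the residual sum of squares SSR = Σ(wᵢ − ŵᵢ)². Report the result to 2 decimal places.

MᵀM·[m, b]ᵀ = Mᵀw reads: 194·m + 22·b = 333;  22·m + 5·b = 30.
(Σu·u = 194, Σu = 22, Σ1 = 5, Σu·w = 333, Σw = 30.)
Eliminating b: 5·(row 1) − 22·(row 2) gives 486·m = 5·333 − 22·30 = 1005, so m = 335/162.
Then b = (30 − 22·(335/162))/5 = -251/81.
Residuals: 49/162, -1/27, -106/81, 5/9, 79/162; SSR = 127/54.

SSR = 2.35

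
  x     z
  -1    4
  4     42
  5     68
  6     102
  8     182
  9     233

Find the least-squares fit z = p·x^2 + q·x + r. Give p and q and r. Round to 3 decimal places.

p = 3.033, q = -1.371, r = -0.493

The normal equations are: 12835·p + 1645·q + 223·r = 36569;  1645·p + 223·q + 31·r = 4669;  223·p + 31·q + 6·r = 631.
Solving the 3×3 system (Gaussian elimination) gives p = 389563/128424, q = -176047/128424, r = -10543/21404.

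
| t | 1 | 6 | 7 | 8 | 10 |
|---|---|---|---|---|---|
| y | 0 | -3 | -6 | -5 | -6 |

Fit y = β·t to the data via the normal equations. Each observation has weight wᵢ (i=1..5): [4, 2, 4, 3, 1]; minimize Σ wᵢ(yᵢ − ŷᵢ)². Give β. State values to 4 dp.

β = -0.6809

The normal system MᵀWM·[β]ᵀ = MᵀWy is [[564]]·[β]ᵀ = [-384]ᵀ.
Hence β = -384 / 564 ≈ -0.680851.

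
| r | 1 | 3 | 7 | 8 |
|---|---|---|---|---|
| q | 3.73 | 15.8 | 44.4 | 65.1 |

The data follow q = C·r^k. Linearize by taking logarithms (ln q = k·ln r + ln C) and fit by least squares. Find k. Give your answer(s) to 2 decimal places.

Let Y = ln q. Fitting Y = k·ln r + ln C by least squares:
AᵀA = [[9.3176, 5.1240]; [5.1240, 4]], rhs = [19.0971, 12.0456]ᵀ  (here Σln r = 5.1240, Σ(ln r)² = 9.3176, Σln q = 12.0456, Σln r·ln q = 19.0971).
Δ = 9.3176·4 − (5.1240)² = 11.0154; k = (19.0971·4 − 5.1240·12.0456)/11.0154 = 1.33152, ln C = (9.3176·12.0456 − 5.1240·19.0971)/11.0154 = 1.30573.

k = 1.33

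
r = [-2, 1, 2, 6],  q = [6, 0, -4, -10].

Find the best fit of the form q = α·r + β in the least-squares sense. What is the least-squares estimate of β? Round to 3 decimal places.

β = 1.527

Entries of MᵀM: Σr·r = 45, Σr = 7, Σ1 = 4.
Right-hand side: Σr·q = -80, Σq = -8.
Eliminating β: 4·(row 1) − 7·(row 2) gives 131·α = 4·(-80) − 7·(-8) = -264, so α = -264/131.
Then β = ((-8) − 7·(-264/131))/4 = 200/131.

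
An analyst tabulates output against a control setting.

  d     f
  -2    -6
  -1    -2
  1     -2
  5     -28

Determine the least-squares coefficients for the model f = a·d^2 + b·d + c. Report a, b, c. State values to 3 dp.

a = -1.124, b = 0.203, c = -0.944

The normal equations are: 643·a + 117·b + 31·c = -728;  117·a + 31·b + 3·c = -128;  31·a + 3·b + 4·c = -38.
(Σd^2·d^2 = 643, Σd^2·d = 117, Σd^2 = 31, Σd·d = 31, Σd = 3, Σ1 = 4, Σd^2·f = -728, Σd·f = -128, Σf = -38.)
Row-reducing yields a = -209/186, b = 63/310, c = -439/465.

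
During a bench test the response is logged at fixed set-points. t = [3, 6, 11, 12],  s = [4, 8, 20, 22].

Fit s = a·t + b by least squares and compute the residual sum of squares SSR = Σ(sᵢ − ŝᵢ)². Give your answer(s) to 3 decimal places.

SSR = 2.704

Normal-equation sums: Σt·t = 310, Σt = 32, Σ1 = 4.
And Σt·s = 544, Σs = 54.
Determinant 310·4 − 32² = 216.
a = (544·4 − 32·54)/216 = 56/27; b = (310·54 − 32·544)/216 = -167/54.
Residuals: 47/54, -73/54, 5/18, 11/54; SSR = 73/27.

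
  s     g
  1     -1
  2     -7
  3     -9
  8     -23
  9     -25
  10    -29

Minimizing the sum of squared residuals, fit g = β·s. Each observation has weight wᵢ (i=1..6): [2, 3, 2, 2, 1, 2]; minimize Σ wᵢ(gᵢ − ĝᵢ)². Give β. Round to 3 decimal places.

Sums needed: Σwᵢ·s·s = 441.
Moment sums: Σwᵢ·s·g = -1271.
β = (-1271)/441 = -2.88209.

β = -2.882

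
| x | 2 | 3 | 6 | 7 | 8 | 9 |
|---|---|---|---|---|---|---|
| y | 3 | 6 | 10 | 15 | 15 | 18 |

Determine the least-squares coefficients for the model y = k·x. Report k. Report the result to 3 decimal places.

From the data, Σx·x = 243.
For Aᵀy: Σx·y = 471.
Normal equations: [[243]]·[k]ᵀ = [471]ᵀ.
k = 471/243 = 1.93827.

k = 1.938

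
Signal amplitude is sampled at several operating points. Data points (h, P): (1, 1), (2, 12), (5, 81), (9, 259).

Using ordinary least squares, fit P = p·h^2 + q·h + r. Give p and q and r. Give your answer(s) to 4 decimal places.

XᵀX·[p, q, r]ᵀ = XᵀP reads: 7203·p + 863·q + 111·r = 23053;  863·p + 111·q + 17·r = 2761;  111·p + 17·q + 4·r = 353.
(Σh^2·h^2 = 7203, Σh^2·h = 863, Σh^2 = 111, Σh·h = 111, Σh = 17, Σ1 = 4, Σh^2·P = 23053, Σh·P = 2761, ΣP = 353.)
Solving the 3×3 system (Gaussian elimination) gives p = 2045/668, q = 5429/3340, r = -6031/1670.

p = 3.0614, q = 1.6254, r = -3.6114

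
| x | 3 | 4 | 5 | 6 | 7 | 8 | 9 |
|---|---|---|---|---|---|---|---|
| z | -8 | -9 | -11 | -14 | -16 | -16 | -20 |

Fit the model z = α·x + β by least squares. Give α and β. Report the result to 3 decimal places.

Forming AᵀA = [[280, 42]; [42, 7]] and Aᵀz = [-619, -94]ᵀ gives AᵀA·[α, β]ᵀ = Aᵀz.
Eliminating β: 7·(row 1) − 42·(row 2) gives 196·α = 7·(-619) − 42·(-94) = -385, so α = -55/28.
Then β = ((-94) − 42·(-55/28))/7 = -23/14.

α = -1.964, β = -1.643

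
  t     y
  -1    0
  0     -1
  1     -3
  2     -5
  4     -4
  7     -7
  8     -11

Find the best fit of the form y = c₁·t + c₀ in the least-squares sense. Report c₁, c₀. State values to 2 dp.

c₁ = -1.01, c₀ = -1.39

From the data, Σt·t = 135, Σt = 21, Σ1 = 7.
Moment sums: Σt·y = -166, Σy = -31.
AᵀA·[c₁, c₀]ᵀ = Aᵀy becomes [[135, 21]; [21, 7]]·[c₁, c₀]ᵀ = [-166, -31]ᵀ.
Determinant 135·7 − 21² = 504.
c₁ = ((-166)·7 − 21·(-31))/504 = -73/72; c₀ = (135·(-31) − 21·(-166))/504 = -233/168.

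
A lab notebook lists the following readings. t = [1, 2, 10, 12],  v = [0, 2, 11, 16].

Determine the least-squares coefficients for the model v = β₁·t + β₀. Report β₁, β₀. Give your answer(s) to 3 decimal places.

β₁ = 1.345, β₀ = -1.156

XᵀX·[β₁, β₀]ᵀ = Xᵀv reads: 249·β₁ + 25·β₀ = 306;  25·β₁ + 4·β₀ = 29.
Δ = 249·4 − 25² = 371.
β₁ = (306·4 − 25·29)/371 = 499/371; β₀ = (249·29 − 25·306)/371 = -429/371.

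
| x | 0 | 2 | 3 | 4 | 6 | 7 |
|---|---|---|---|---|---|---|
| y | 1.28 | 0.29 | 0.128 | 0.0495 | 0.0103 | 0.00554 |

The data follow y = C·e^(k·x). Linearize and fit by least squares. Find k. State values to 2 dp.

Linearized form: ln y = k·x + ln C. From the 6 transformed points,
AᵀA = [[114.0000, 22.0000]; [22.0000, 6]], rhs = [-84.4900, -15.8239]ᵀ  (here Σx = 22.0000, Σ(x)² = 114.0000, Σln y = -15.8239, Σx·ln y = -84.4900).
Δ = 114.0000·6 − (22.0000)² = 200.0000; k = (-84.4900·6 − 22.0000·-15.8239)/200.0000 = -0.79407, ln C = (114.0000·-15.8239 − 22.0000·-84.4900)/200.0000 = 0.27429.

k = -0.79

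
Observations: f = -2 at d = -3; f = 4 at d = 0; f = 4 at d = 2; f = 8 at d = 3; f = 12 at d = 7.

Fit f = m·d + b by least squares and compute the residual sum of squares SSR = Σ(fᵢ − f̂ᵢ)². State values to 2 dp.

SSR = 5.61

Sums needed: Σd·d = 71, Σd = 9, Σ1 = 5.
And Σd·f = 122, Σf = 26.
Normal equations: [[71, 9]; [9, 5]]·[m, b]ᵀ = [122, 26]ᵀ.
Determinant 71·5 − 9² = 274.
m = (122·5 − 9·26)/274 = 188/137; b = (71·26 − 9·122)/274 = 374/137.
Residuals: -84/137, 174/137, -202/137, 158/137, -46/137; SSR = 768/137.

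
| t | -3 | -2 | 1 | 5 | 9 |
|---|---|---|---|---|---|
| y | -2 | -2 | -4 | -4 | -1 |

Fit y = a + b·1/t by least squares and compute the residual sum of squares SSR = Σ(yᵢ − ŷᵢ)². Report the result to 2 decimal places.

SSR = 4.27

Compute the Gram sums: Σ1 = 5, Σ1/t = 43/90, Σ1/t·1/t = 11449/8100.
Right-hand side: Σy = -13, Σ1/t·y = -146/45.
Δ = 5·(11449/8100) − (43/90)² = 13849/2025.
a = ((-13)·(11449/8100) − (43/90)·(-146/45))/(13849/2025) = -136281/55396; b = (5·(-146/45) − (43/90)·(-13))/(13849/2025) = -40545/27698.
Residuals: -1541/55396, -3764/13849, -383/5036, -69085/55396, 89895/55396; SSR = 236491/55396.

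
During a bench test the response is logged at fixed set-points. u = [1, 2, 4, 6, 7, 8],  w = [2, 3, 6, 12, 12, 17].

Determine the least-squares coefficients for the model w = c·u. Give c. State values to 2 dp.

Setting ∂/∂c … = 0 gives: 170·c = 324.
c = 324/170 = 1.90588.

c = 1.91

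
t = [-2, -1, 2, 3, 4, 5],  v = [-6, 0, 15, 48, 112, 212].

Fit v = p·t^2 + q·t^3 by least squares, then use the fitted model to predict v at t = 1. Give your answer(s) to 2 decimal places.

v̂ = 2.57

Sums needed: Σt^2·t^2 = 995, Σt^2·t^3 = 4391, Σt^3·t^3 = 20579.
Right-hand side: Σt^2·v = 7560, Σt^3·v = 35132.
Normal equations: [[995, 4391]; [4391, 20579]]·[p, q]ᵀ = [7560, 35132]ᵀ.
Δ = 995·20579 − 4391² = 1195224.
p = (7560·20579 − 4391·35132)/1195224 = 328157/298806; q = (995·35132 − 4391·7560)/1195224 = 440095/298806.
At t = 1: v̂ = (328157/298806)·(1) + (440095/298806)·(1) = 128042/49801.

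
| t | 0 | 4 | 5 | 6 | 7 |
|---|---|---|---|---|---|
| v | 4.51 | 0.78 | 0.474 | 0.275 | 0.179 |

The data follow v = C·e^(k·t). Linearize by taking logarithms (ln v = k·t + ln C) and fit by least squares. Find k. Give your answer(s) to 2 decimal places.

Taking logs, ln v = k·t + ln C, so regress ln v on t.
Σt = 22.0000, Σ(t)² = 126.0000, Σln v = -2.5001, Σt·ln v = -24.5151.
Equations: 126.0000·k + 22.0000·ln C = -24.5151;  22.0000·k + 5·ln C = -2.5001.
Slope k = (n·Σt·ln v − Σt·Σln v)/(n·Σ(t)² − (Σt)²) = (5·-24.5151 − 22.0000·-2.5001)/146.0000 = -0.46284; ln C = (Σln v − k·Σt)/n = 1.53646.

k = -0.46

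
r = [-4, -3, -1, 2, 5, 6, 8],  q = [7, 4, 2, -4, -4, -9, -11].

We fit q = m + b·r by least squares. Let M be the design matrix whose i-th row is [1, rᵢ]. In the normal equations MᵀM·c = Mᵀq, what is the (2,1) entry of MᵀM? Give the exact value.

Row 2 ↔ basis r, column 1 ↔ basis 1, so (MᵀM)_{2,1} = Σᵢ r = (-4)·(1) + (-3)·(1) + (-1)·(1) + (2)·(1) + (5)·(1) + (6)·(1) + (8)·(1) = 13.

13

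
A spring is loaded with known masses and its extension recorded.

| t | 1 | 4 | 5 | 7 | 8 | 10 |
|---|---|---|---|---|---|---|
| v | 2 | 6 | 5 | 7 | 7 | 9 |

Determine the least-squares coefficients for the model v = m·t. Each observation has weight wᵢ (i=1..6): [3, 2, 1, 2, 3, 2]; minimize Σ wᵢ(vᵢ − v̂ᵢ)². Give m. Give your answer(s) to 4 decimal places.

Sums needed: Σwᵢ·t·t = 550.
And Σwᵢ·t·v = 525.
AᵀWA·[m]ᵀ = AᵀWv becomes [[550]]·[m]ᵀ = [525]ᵀ.
Hence m = 525 / 550 ≈ 0.954545.

m = 0.9545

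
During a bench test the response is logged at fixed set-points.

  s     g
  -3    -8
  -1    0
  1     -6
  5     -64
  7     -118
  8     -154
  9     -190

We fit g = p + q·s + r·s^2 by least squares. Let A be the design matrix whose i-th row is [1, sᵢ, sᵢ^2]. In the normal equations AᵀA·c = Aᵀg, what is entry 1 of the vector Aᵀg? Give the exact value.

-540

Entry 1 ↔ basis 1, so (Aᵀg)_{1} = Σᵢ gᵢ = (1)·(-8) + (1)·(0) + (1)·(-6) + (1)·(-64) + (1)·(-118) + (1)·(-154) + (1)·(-190) = -540.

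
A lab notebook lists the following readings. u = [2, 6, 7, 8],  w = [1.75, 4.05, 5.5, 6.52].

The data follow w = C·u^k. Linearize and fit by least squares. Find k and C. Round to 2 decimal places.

Let Y = ln w. Fitting Y = k·ln u + ln C by least squares:
Σln u = 6.5103, Σ(ln u)² = 11.8015, Σln w = 5.5380, Σln u·ln w = 10.1100.
Equations: 11.8015·k + 6.5103·ln C = 10.1100;  6.5103·k + 4·ln C = 5.5380.
Slope k = (n·Σln u·ln w − Σln u·Σln w)/(n·Σ(ln u)² − (Σln u)²) = (4·10.1100 − 6.5103·5.5380)/4.8225 = 0.90961; ln C = (Σln w − k·Σln u)/n = -0.09597, so C = exp(-0.09597) = 0.90850.

k = 0.91, C = 0.91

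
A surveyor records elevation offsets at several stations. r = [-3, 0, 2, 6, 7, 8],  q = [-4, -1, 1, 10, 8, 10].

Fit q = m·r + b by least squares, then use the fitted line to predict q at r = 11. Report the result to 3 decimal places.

Compute the Gram sums: Σr·r = 162, Σr = 20, Σ1 = 6.
And Σr·q = 210, Σq = 24.
Eliminating b: 6·(row 1) − 20·(row 2) gives 572·m = 6·210 − 20·24 = 780, so m = 15/11.
Then b = (24 − 20·(15/11))/6 = -6/11.
At r = 11: q̂ = (15/11)·(11) + (-6/11)·(1) = 159/11.

q̂ = 14.455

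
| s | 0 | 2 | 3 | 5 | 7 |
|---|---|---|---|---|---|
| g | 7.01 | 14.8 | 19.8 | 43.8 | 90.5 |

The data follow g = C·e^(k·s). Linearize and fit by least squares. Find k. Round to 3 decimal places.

Taking logs, ln g = k·s + ln C, so regress ln g on s.
Sums: Σs = 17.0000, Σ(s)² = 87.0000, Σln g = 15.9126, Σs·ln g = 64.7819.
Normal system: [[87.0000, 17.0000]; [17.0000, 5]]·[k, ln C]ᵀ = [64.7819, 15.9126]ᵀ.
Slope k = (n·Σs·ln g − Σs·Σln g)/(n·Σ(s)² − (Σs)²) = (5·64.7819 − 17.0000·15.9126)/146.0000 = 0.36572; ln C = (Σln g − k·Σs)/n = 1.93908.

k = 0.366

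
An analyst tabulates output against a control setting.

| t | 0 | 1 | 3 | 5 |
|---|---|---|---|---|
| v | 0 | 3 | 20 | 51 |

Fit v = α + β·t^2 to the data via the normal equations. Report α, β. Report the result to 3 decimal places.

α = 0.803, β = 2.022

From the data, Σ1 = 4, Σt^2 = 35, Σt^2·t^2 = 707.
For Mᵀv: Σv = 74, Σt^2·v = 1458.
MᵀM·[α, β]ᵀ = Mᵀv becomes [[4, 35]; [35, 707]]·[α, β]ᵀ = [74, 1458]ᵀ.
Eliminating β: 707·(row 1) − 35·(row 2) gives 1603·α = 707·74 − 35·1458 = 1288, so α = 184/229.
Then β = (1458 − 35·(184/229))/707 = 3242/1603.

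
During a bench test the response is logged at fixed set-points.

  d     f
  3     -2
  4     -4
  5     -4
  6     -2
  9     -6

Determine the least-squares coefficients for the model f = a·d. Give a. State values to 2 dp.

Compute the Gram sums: Σd·d = 167.
For Mᵀf: Σd·f = -108.
Hence a = -108 / 167 ≈ -0.646707.

a = -0.65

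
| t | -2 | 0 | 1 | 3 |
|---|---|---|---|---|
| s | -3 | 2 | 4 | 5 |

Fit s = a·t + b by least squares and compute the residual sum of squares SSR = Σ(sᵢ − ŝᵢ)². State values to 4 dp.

SSR = 4.0769

Compute the Gram sums: Σt·t = 14, Σt = 2, Σ1 = 4.
For Mᵀs: Σt·s = 25, Σs = 8.
Eliminating b: 4·(row 1) − 2·(row 2) gives 52·a = 4·25 − 2·8 = 84, so a = 21/13.
Then b = (8 − 2·(21/13))/4 = 31/26.
Residuals: -25/26, 21/26, 31/26, -27/26; SSR = 53/13.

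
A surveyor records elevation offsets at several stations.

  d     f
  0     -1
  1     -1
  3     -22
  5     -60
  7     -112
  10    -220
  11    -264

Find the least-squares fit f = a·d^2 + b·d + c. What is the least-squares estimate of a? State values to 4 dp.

Sums needed: Σd^2·d^2 = 27749, Σd^2·d = 2827, Σd^2 = 305, Σd·d = 305, Σd = 37, Σ1 = 7.
For Mᵀf: Σd^2·f = -61131, Σd·f = -6255, Σf = -680.
Solving the 3×3 system (Gaussian elimination) gives a = -35813/17738, b = -33703/17738, c = 7724/8869.

a = -2.0190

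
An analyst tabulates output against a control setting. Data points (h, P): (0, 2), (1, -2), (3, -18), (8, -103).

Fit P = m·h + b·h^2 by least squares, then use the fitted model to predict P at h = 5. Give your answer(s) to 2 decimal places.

P̂ = -43.28

Compute the Gram sums: Σh·h = 74, Σh·h^2 = 540, Σh^2·h^2 = 4178.
Right-hand side: Σh·P = -880, Σh^2·P = -6756.
So XᵀX·[m, b]ᵀ = XᵀP: [[74, 540]; [540, 4178]]·[m, b]ᵀ = [-880, -6756]ᵀ.
det = 74·4178 − 540² = 17572.
m = ((-880)·4178 − 540·(-6756))/17572 = -7100/4393; b = (74·(-6756) − 540·(-880))/17572 = -6186/4393.
At h = 5: P̂ = (-7100/4393)·(5) + (-6186/4393)·(25) = -190150/4393.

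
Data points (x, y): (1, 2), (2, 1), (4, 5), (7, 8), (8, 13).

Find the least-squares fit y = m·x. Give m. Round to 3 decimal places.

m = 1.373

The normal system AᵀA·[m]ᵀ = Aᵀy is [[134]]·[m]ᵀ = [184]ᵀ.
Hence m = 184 / 134 ≈ 1.37313.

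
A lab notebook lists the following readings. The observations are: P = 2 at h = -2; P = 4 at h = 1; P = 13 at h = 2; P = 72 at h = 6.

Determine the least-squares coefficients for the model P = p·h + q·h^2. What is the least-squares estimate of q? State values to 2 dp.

q = 1.58

Normal-equation sums: Σh·h = 45, Σh·h^2 = 217, Σh^2·h^2 = 1329.
And Σh·P = 458, Σh^2·P = 2656.
Determinant 45·1329 − 217² = 12716.
p = (458·1329 − 217·2656)/12716 = 16165/6358; q = (45·2656 − 217·458)/12716 = 10067/6358.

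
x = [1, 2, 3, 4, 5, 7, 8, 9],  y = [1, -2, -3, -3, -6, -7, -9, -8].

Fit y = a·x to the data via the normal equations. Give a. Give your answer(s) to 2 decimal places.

a = -0.99

With design matrix A, AᵀA = [[249]] and Aᵀy = [-247]ᵀ.
a = (-247)/249 = -0.991968.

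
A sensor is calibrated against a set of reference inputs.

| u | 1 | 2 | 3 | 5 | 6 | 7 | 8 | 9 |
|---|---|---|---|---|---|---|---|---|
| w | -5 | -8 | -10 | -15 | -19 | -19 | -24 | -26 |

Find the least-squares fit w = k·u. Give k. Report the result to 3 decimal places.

XᵀX·[k]ᵀ = Xᵀw reads: 269·k = -799.
(Σu·u = 269, Σu·w = -799.)
Hence k = -799 / 269 ≈ -2.97026.

k = -2.970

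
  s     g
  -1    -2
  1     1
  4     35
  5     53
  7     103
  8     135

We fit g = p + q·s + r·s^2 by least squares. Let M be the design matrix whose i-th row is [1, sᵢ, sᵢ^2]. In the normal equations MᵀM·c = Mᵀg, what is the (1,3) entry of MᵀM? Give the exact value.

Row 1 ↔ basis 1, column 3 ↔ basis s^2, so (MᵀM)_{1,3} = Σᵢ s^2 = (1)·(1) + (1)·(1) + (1)·(16) + (1)·(25) + (1)·(49) + (1)·(64) = 156.

156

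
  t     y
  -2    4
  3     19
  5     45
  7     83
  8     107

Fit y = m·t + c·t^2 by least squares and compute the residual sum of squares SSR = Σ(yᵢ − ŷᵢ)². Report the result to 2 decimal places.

SSR = 2.61

XᵀX·[m, c]ᵀ = Xᵀy reads: 151·m + 999·c = 1711;  999·m + 7219·c = 12227.
Δ = 151·7219 − 999² = 92068.
m = (1711·7219 − 999·12227)/92068 = 34234/23017; c = (151·12227 − 999·1711)/92068 = 34247/23017.
Residuals: 23548/23017, 26398/23017, 8420/23017, -7330/23017, -2861/23017; SSR = 60137/23017.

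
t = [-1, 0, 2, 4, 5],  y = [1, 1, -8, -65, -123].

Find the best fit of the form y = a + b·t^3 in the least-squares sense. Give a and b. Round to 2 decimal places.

Forming XᵀX = [[5, 196]; [196, 19786]] and Xᵀy = [-194, -19600]ᵀ gives XᵀX·[a, b]ᵀ = Xᵀy.
Determinant 5·19786 − 196² = 60514.
a = ((-194)·19786 − 196·(-19600))/60514 = 1558/30257; b = (5·(-19600) − 196·(-194))/60514 = -29988/30257.

a = 0.05, b = -0.99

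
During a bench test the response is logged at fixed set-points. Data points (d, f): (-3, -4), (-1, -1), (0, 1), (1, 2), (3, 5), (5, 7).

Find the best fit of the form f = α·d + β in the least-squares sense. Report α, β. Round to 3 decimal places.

Forming MᵀM = [[45, 5]; [5, 6]] and Mᵀf = [65, 10]ᵀ gives MᵀM·[α, β]ᵀ = Mᵀf.
Eliminating β: 6·(row 1) − 5·(row 2) gives 245·α = 6·65 − 5·10 = 340, so α = 68/49.
Then β = (10 − 5·(68/49))/6 = 25/49.

α = 1.388, β = 0.510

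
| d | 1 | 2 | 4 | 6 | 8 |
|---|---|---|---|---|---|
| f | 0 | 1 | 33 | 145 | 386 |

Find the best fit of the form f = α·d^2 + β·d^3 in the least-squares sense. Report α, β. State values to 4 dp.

α = -1.9225, β = 0.9939

Forming MᵀM = [[5665, 41601]; [41601, 312961]] and Mᵀf = [30456, 231072]ᵀ gives MᵀM·[α, β]ᵀ = Mᵀf.
det = 5665·312961 − 41601² = 42280864.
α = (30456·312961 − 41601·231072)/42280864 = -10160757/5285108; β = (5665·231072 − 41601·30456)/42280864 = 5252853/5285108.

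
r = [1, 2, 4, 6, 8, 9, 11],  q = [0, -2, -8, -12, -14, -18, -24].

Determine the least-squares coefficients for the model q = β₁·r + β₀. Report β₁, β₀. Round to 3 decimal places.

β₁ = -2.283, β₀ = 2.228

Sums needed: Σr·r = 323, Σr = 41, Σ1 = 7.
And Σr·q = -646, Σq = -78.
Eliminating β₀: 7·(row 1) − 41·(row 2) gives 580·β₁ = 7·(-646) − 41·(-78) = -1324, so β₁ = -331/145.
Then β₀ = ((-78) − 41·(-331/145))/7 = 323/145.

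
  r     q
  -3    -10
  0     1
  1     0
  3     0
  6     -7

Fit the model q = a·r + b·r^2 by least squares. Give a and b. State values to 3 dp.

The normal equations are: 55·a + 217·b = -12;  217·a + 1459·b = -342.
(Σr·r = 55, Σr·r^2 = 217, Σr^2·r^2 = 1459, Σr·q = -12, Σr^2·q = -342.)
Eliminating b: 1459·(row 1) − 217·(row 2) gives 33156·a = 1459·(-12) − 217·(-342) = 56706, so a = 9451/5526.
Then b = ((-342) − 217·(9451/5526))/1459 = -2701/5526.

a = 1.710, b = -0.489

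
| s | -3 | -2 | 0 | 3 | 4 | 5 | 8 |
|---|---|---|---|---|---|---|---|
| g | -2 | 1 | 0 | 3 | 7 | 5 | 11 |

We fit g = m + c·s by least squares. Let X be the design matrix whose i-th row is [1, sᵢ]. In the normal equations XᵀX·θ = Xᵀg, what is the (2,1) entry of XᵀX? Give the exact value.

15

Row 2 ↔ basis s, column 1 ↔ basis 1, so (XᵀX)_{2,1} = Σᵢ s = (-3)·(1) + (-2)·(1) + (0)·(1) + (3)·(1) + (4)·(1) + (5)·(1) + (8)·(1) = 15.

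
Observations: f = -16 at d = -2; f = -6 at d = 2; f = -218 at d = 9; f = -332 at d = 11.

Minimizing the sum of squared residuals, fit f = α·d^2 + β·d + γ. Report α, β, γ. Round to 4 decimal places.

α = -2.9774, β = 2.4830, γ = 0.8962

The normal system XᵀX·[α, β, γ]ᵀ = Xᵀf is [[21234, 2060, 210]; [2060, 210, 20]; [210, 20, 4]]·[α, β, γ]ᵀ = [-57918, -5594, -572]ᵀ.
Row-reducing yields α = -30634/10289, β = 127737/51445, γ = 9221/10289.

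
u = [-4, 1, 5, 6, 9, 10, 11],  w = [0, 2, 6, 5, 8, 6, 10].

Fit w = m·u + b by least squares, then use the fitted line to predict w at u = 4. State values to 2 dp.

ŵ = 4.44

Sums needed: Σu·u = 380, Σu = 38, Σ1 = 7.
Right-hand side: Σu·w = 304, Σw = 37.
So XᵀX·[m, b]ᵀ = Xᵀw: [[380, 38]; [38, 7]]·[m, b]ᵀ = [304, 37]ᵀ.
Eliminating b: 7·(row 1) − 38·(row 2) gives 1216·m = 7·304 − 38·37 = 722, so m = 19/32.
Then b = (37 − 38·(19/32))/7 = 33/16.
At u = 4: ŵ = (19/32)·(4) + (33/16)·(1) = 71/16.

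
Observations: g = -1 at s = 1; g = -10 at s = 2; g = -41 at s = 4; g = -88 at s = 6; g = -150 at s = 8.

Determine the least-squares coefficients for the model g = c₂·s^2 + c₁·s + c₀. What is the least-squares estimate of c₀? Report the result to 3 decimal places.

c₀ = 4.754

From the data, Σs^2·s^2 = 5665, Σs^2·s = 801, Σs^2 = 121, Σs·s = 121, Σs = 21, Σ1 = 5.
Right-hand side: Σs^2·g = -13465, Σs·g = -1913, Σg = -290.
Solving the 3×3 system (Gaussian elimination) gives c₂ = -9957/5044, c₁ = -17993/5044, c₀ = 11989/2522.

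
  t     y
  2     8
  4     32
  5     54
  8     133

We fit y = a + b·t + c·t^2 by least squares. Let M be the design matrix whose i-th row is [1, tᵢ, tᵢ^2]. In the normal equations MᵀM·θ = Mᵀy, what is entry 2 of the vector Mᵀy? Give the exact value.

Entry 2 ↔ basis t, so (Mᵀy)_{2} = Σᵢ (t)·yᵢ = (2)·(8) + (4)·(32) + (5)·(54) + (8)·(133) = 1478.

1478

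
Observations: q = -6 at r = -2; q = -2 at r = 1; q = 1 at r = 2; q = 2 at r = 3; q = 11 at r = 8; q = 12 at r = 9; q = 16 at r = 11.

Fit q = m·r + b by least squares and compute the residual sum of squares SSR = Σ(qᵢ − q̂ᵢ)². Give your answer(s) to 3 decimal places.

The normal equations are: 284·m + 32·b = 390;  32·m + 7·b = 34.
Eliminating b: 7·(row 1) − 32·(row 2) gives 964·m = 7·390 − 32·34 = 1642, so m = 821/482.
Then b = (34 − 32·(821/482))/7 = -706/241.
Residuals: 81/241, -373/482, 126/241, -87/482, 73/241, -193/482, 93/482; SSR = 315/241.

SSR = 1.307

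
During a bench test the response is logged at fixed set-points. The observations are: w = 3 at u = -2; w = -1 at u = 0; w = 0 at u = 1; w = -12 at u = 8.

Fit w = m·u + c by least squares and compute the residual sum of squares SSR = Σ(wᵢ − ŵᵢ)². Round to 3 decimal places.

SSR = 3.181

The normal system XᵀX·[m, c]ᵀ = Xᵀw is [[69, 7]; [7, 4]]·[m, c]ᵀ = [-102, -10]ᵀ.
det = 69·4 − 7² = 227.
m = ((-102)·4 − 7·(-10))/227 = -338/227; c = (69·(-10) − 7·(-102))/227 = 24/227.
Residuals: -19/227, -251/227, 314/227, -44/227; SSR = 722/227.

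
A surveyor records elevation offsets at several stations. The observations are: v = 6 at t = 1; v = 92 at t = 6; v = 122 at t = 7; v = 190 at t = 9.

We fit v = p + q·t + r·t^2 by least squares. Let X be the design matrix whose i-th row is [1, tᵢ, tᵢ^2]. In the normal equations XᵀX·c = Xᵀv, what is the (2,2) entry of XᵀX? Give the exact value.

167

Row 2 ↔ basis t, column 2 ↔ basis t, so (XᵀX)_{2,2} = Σᵢ (t)·(t) = (1)·(1) + (6)·(6) + (7)·(7) + (9)·(9) = 167.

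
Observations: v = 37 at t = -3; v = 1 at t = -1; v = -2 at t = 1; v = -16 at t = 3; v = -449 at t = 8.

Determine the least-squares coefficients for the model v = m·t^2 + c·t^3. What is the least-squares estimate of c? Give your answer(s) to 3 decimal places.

Forming AᵀA = [[4260, 32768]; [32768, 263604]] and Aᵀv = [-28548, -231322]ᵀ gives AᵀA·[m, c]ᵀ = Aᵀv.
Eliminating c: 263604·(row 1) − 32768·(row 2) gives 49211216·m = 263604·(-28548) − 32768·(-231322) = 54592304, so m = 3412019/3075701.
Then c = ((-231322) − 32768·(3412019/3075701))/263604 = -6246357/6151402.

c = -1.015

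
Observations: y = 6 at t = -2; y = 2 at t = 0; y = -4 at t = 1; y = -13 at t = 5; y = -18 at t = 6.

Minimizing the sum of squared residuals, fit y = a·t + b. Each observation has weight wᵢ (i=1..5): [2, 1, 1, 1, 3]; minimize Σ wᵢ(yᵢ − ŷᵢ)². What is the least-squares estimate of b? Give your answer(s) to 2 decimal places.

Entries of MᵀWM: Σwᵢ·t·t = 142, Σwᵢ·t = 20, Σwᵢ·1 = 8.
And Σwᵢ·t·y = -417, Σwᵢ·y = -57.
Normal equations: [[142, 20]; [20, 8]]·[a, b]ᵀ = [-417, -57]ᵀ.
Δ = 142·8 − 20² = 736.
a = ((-417)·8 − 20·(-57))/736 = -549/184; b = (142·(-57) − 20·(-417))/736 = 123/368.

b = 0.33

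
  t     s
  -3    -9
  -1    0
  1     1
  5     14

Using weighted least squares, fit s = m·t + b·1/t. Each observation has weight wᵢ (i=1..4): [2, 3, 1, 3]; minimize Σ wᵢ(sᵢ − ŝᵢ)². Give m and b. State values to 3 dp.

From the data, Σwᵢ·t·t = 97, Σwᵢ·t·1/t = 9, Σwᵢ·1/t·1/t = 977/225.
Right-hand side: Σwᵢ·t·s = 265, Σwᵢ·1/t·s = 77/5.
So XᵀWX·[m, b]ᵀ = XᵀWs: [[97, 9]; [9, 977/225]]·[m, b]ᵀ = [265, 77/5]ᵀ.
Eliminating b: (977/225)·(row 1) − 9·(row 2) gives (76544/225)·m = (977/225)·265 − 9·(77/5) = 45544/45, so m = 28465/9568.
Then b = ((77/5) − 9·(28465/9568))/(977/225) = -25065/9568.

m = 2.975, b = -2.620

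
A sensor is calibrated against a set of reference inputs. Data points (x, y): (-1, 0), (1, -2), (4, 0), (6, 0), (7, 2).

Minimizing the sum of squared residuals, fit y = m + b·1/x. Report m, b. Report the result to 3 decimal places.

m = 0.094, b = -0.837

Sums needed: Σ1 = 5, Σ1/x = 47/84, Σ1/x·1/x = 14893/7056.
And Σy = 0, Σ1/x·y = -12/7.
So MᵀM·[m, b]ᵀ = Mᵀy: [[5, 47/84]; [47/84, 14893/7056]]·[m, b]ᵀ = [0, -12/7]ᵀ.
Eliminating b: (14893/7056)·(row 1) − (47/84)·(row 2) gives (4516/441)·m = (14893/7056)·0 − (47/84)·(-12/7) = 47/49, so m = 423/4516.
Then b = ((-12/7) − (47/84)·(423/4516))/(14893/7056) = -945/1129.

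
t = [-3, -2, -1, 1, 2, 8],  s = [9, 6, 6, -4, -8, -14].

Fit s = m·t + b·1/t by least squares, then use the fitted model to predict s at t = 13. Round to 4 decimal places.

From the data, Σt·t = 83, Σt·1/t = 6, Σ1/t·1/t = 1513/576.
For Aᵀs: Σt·s = -177, Σ1/t·s = -87/4.
AᵀA·[m, b]ᵀ = Aᵀs becomes [[83, 6]; [6, 1513/576]]·[m, b]ᵀ = [-177, -87/4]ᵀ.
Eliminating b: (1513/576)·(row 1) − 6·(row 2) gives (104843/576)·m = (1513/576)·(-177) − 6·(-87/4) = -64211/192, so m = -192633/104843.
Then b = ((-87/4) − 6·(-192633/104843))/(1513/576) = -428112/104843.
At t = 13: ŝ = (-192633/104843)·(13) + (-428112/104843)·(1/13) = -32983089/1362959.

ŝ = -24.1996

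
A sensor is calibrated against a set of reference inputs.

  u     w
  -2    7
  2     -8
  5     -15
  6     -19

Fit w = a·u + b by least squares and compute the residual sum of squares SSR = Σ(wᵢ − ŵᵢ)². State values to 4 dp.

SSR = 3.9097

From the data, Σu·u = 69, Σu = 11, Σ1 = 4.
And Σu·w = -219, Σw = -35.
XᵀX·[a, b]ᵀ = Xᵀw becomes [[69, 11]; [11, 4]]·[a, b]ᵀ = [-219, -35]ᵀ.
det = 69·4 − 11² = 155.
a = ((-219)·4 − 11·(-35))/155 = -491/155; b = (69·(-35) − 11·(-219))/155 = -6/155.
Residuals: 109/155, -252/155, 136/155, 7/155; SSR = 606/155.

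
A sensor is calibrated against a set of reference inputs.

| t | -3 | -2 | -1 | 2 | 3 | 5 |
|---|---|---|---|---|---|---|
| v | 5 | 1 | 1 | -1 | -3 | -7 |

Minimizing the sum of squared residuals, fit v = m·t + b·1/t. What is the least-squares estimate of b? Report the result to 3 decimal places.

b = 1.232

MᵀM·[m, b]ᵀ = Mᵀv reads: 52·m + 6·b = -64;  6·m + (793/450)·b = -91/15.
(Σt·t = 52, Σt·1/t = 6, Σ1/t·1/t = 793/450, Σt·v = -64, Σ1/t·v = -91/15.)
Determinant 52·(793/450) − 6² = 12518/225.
m = ((-64)·(793/450) − 6·(-91/15))/(12518/225) = -8593/6259; b = (52·(-91/15) − 6·(-64))/(12518/225) = 7710/6259.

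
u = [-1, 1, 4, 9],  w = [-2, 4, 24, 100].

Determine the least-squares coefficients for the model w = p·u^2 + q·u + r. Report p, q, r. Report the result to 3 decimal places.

Compute the Gram sums: Σu^2·u^2 = 6819, Σu^2·u = 793, Σu^2 = 99, Σu·u = 99, Σu = 13, Σ1 = 4.
Right-hand side: Σu^2·w = 8486, Σu·w = 1002, Σw = 126.
AᵀA·[p, q, r]ᵀ = Aᵀw becomes [[6819, 793, 99]; [793, 99, 13]; [99, 13, 4]]·[p, q, r]ᵀ = [8486, 1002, 126]ᵀ.
Row-reducing yields p = 2539/2585, q = 1181/517, r = -604/2585.

p = 0.982, q = 2.284, r = -0.234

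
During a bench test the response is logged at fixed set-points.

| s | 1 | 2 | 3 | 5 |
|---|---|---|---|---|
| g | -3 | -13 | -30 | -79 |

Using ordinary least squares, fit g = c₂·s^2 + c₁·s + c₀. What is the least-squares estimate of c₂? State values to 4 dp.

c₂ = -2.8182

Entries of MᵀM: Σs^2·s^2 = 723, Σs^2·s = 161, Σs^2 = 39, Σs·s = 39, Σs = 11, Σ1 = 4.
Right-hand side: Σs^2·g = -2300, Σs·g = -514, Σg = -125.
Normal equations: [[723, 161, 39]; [161, 39, 11]; [39, 11, 4]]·[c₂, c₁, c₀]ᵀ = [-2300, -514, -125]ᵀ.
Row-reducing yields c₂ = -31/11, c₁ = -118/55, c₀ = 117/55.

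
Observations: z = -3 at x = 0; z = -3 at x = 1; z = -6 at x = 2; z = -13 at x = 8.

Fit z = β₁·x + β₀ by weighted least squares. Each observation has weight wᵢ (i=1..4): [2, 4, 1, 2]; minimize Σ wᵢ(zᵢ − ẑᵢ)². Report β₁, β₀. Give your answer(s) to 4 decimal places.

From the data, Σwᵢ·x·x = 136, Σwᵢ·x = 22, Σwᵢ·1 = 9.
Moment sums: Σwᵢ·x·z = -232, Σwᵢ·z = -50.
So AᵀWA·[β₁, β₀]ᵀ = AᵀWz: [[136, 22]; [22, 9]]·[β₁, β₀]ᵀ = [-232, -50]ᵀ.
Eliminating β₀: 9·(row 1) − 22·(row 2) gives 740·β₁ = 9·(-232) − 22·(-50) = -988, so β₁ = -247/185.
Then β₀ = ((-50) − 22·(-247/185))/9 = -424/185.

β₁ = -1.3351, β₀ = -2.2919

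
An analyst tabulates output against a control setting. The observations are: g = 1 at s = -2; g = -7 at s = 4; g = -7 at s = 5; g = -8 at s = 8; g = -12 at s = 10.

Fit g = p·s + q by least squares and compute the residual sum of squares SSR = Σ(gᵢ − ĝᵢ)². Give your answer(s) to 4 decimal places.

SSR = 5.2000

The normal system XᵀX·[p, q]ᵀ = Xᵀg is [[209, 25]; [25, 5]]·[p, q]ᵀ = [-249, -33]ᵀ.
Δ = 209·5 − 25² = 420.
p = ((-249)·5 − 25·(-33))/420 = -1; q = (209·(-33) − 25·(-249))/420 = -8/5.
Residuals: 3/5, -7/5, -2/5, 8/5, -2/5; SSR = 26/5.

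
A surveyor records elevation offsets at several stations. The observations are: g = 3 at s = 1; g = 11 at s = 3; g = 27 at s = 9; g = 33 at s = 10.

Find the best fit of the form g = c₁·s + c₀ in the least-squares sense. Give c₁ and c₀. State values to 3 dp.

c₁ = 3.123, c₀ = 0.540

Normal-equation sums: Σs·s = 191, Σs = 23, Σ1 = 4.
For Mᵀg: Σs·g = 609, Σg = 74.
Normal equations: [[191, 23]; [23, 4]]·[c₁, c₀]ᵀ = [609, 74]ᵀ.
Eliminating c₀: 4·(row 1) − 23·(row 2) gives 235·c₁ = 4·609 − 23·74 = 734, so c₁ = 734/235.
Then c₀ = (74 − 23·(734/235))/4 = 127/235.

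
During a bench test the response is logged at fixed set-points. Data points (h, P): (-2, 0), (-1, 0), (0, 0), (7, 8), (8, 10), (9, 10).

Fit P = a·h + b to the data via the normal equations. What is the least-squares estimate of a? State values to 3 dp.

Normal-equation sums: Σh·h = 199, Σh = 21, Σ1 = 6.
For AᵀP: Σh·P = 226, ΣP = 28.
Determinant 199·6 − 21² = 753.
a = (226·6 − 21·28)/753 = 256/251; b = (199·28 − 21·226)/753 = 826/753.

a = 1.020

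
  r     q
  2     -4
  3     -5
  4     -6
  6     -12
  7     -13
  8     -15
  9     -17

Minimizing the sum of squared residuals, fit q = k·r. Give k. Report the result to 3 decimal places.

k = -1.865

The normal system AᵀA·[k]ᵀ = Aᵀq is [[259]]·[k]ᵀ = [-483]ᵀ.
k = (-483)/259 = -1.86486.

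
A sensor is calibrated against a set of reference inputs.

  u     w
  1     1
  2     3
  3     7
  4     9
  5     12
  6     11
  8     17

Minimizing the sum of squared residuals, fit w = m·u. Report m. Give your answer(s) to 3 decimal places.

m = 2.103

XᵀX·[m]ᵀ = Xᵀw reads: 155·m = 326.
m = 326/155 = 2.10323.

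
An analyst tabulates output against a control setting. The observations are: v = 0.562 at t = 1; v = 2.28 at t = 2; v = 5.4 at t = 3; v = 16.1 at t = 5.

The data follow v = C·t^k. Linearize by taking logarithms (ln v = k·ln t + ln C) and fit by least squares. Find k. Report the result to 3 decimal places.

k = 2.085

Linearized form: ln v = k·ln t + ln C. From the 4 transformed points,
Σln t = 3.4012, Σ(ln t)² = 4.2777, Σln v = 4.7131, Σln t·ln v = 6.8963.
Equations: 4.2777·k + 3.4012·ln C = 6.8963;  3.4012·k + 4·ln C = 4.7131.
Δ = 4.2777·4 − (3.4012)² = 5.5426; k = (6.8963·4 − 3.4012·4.7131)/5.5426 = 2.08474, ln C = (4.2777·4.7131 − 3.4012·6.8963)/5.5426 = -0.59437.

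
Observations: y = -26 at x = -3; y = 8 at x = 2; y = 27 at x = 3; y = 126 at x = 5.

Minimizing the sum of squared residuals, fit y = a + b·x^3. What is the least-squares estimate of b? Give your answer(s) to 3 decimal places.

b = 1.002

AᵀA·[a, b]ᵀ = Aᵀy reads: 4·a + 133·b = 135;  133·a + 17147·b = 17245.
Eliminating b: 17147·(row 1) − 133·(row 2) gives 50899·a = 17147·135 − 133·17245 = 21260, so a = 21260/50899.
Then b = (17245 − 133·(21260/50899))/17147 = 51025/50899.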